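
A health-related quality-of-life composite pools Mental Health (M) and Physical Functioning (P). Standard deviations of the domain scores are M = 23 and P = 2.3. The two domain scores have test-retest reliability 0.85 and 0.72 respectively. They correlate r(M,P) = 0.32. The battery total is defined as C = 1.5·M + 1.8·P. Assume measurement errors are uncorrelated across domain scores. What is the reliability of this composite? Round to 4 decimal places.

Var(C) = 1.5²·23² + 1.8²·2.3² + 2·[2.7·23·2.3·0.32] = 1207.39 + 91.4112 = 1298.8.
Because errors are independent across components, Cov(Tᵢ,Tⱼ) = Cov(Xᵢ,Xⱼ); the off-diagonal part of the true-score variance is the same as above.
True-score variance = [1.5²·23²·0.85 + 1.8²·2.3²·0.72] + 91.4112 = 1024.05 + 91.4112 = 1115.46.
Reliability = 1115.46 / 1298.8 = 0.8588.

0.8588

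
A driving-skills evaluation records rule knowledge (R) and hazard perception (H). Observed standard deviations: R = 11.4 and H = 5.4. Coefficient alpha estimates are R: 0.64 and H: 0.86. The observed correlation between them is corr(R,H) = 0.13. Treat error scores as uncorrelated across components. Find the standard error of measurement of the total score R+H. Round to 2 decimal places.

Var(total) = 159.12 + 16.0056 = 175.126.
True-score variance = 108.252 + 16.0056 = 124.258, so reliability = 0.7095.
Error variance = 175.126 − 124.258 = 50.868; SEM = √50.868 = 7.13.

7.13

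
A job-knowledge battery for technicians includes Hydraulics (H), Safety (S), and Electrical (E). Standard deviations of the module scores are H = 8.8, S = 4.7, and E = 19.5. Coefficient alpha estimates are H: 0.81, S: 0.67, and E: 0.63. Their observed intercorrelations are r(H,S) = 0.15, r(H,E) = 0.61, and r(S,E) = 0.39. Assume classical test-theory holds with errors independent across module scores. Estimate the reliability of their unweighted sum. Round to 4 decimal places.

Var(H+S+E) = 8.8² + 4.7² + 19.5² + 2·[8.8·4.7·0.15 + 8.8·19.5·0.61 + 4.7·19.5·0.39] = 479.78 + 293.247 = 773.027.
Under uncorrelated errors the observed covariances equal the true-score covariances, so only the own-variance terms attenuate.
True-score variance = [8.8²·0.81 + 4.7²·0.67 + 19.5²·0.63] + 293.247 = 317.084 + 293.247 = 610.331.
Reliability = 610.331 / 773.027 = 0.7895.

0.7895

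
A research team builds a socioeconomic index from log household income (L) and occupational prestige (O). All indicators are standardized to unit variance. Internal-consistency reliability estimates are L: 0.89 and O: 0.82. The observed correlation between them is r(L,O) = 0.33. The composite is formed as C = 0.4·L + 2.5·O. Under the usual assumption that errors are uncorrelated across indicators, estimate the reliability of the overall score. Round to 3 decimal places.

0.838

Var(C) = 0.4² + 2.5² + 2·[0.33] = 6.41 + 0.66 = 7.07.
Because errors are independent across components, Cov(Tᵢ,Tⱼ) = Cov(Xᵢ,Xⱼ); the off-diagonal part of the true-score variance is the same as above.
True-score variance = [0.4²·0.89 + 2.5²·0.82] + 0.66 = 5.2674 + 0.66 = 5.9274.
Reliability = 5.9274 / 7.07 = 0.838.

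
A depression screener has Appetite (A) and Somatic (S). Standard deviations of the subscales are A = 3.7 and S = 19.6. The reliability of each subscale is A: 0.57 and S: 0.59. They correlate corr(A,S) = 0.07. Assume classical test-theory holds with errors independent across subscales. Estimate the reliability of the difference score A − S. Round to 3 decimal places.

0.579

Var(A−S) = 3.7² + 19.6² − 2·3.7·19.6·0.07 = 397.85 − 10.1528 = 387.697.
With uncorrelated errors the cross-covariances are all true-score covariance, so they carry over unchanged; only the diagonal terms shrink to ρᵢσᵢ².
True-score variance = [3.7²·0.57 + 19.6²·0.59] − 10.1528 = 234.458 − 10.1528 = 224.305.
Reliability = 224.305 / 387.697 = 0.579.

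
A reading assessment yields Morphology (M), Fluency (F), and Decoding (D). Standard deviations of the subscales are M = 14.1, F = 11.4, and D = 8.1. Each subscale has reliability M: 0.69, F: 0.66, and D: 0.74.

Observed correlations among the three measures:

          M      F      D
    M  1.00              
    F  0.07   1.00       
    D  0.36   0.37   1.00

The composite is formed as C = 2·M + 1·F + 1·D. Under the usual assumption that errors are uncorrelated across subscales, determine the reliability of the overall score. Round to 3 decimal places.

Var(C) = 2²·14.1² + 11.4² + 8.1² + 2·[2·14.1·11.4·0.07 + 2·14.1·8.1·0.36 + 11.4·8.1·0.37] = 990.81 + 277.801 = 1268.61.
Under uncorrelated errors the observed covariances equal the true-score covariances, so only the own-variance terms attenuate.
True-score variance = [2²·14.1²·0.69 + 11.4²·0.66 + 8.1²·0.74] + 277.801 = 683.041 + 277.801 = 960.842.
Reliability = 960.842 / 1268.61 = 0.757.

0.757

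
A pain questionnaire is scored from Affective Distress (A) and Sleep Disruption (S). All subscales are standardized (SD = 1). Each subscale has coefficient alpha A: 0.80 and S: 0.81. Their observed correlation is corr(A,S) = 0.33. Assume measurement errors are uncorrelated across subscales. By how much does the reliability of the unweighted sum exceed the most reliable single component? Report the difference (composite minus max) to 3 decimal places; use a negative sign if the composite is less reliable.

Var(sum) = 2 + 0.66 = 2.66; true-score variance = 1.61 + 0.66 = 2.27; composite reliability = 0.8534.
Max component reliability = 0.8100.
Difference = 0.8534 − 0.8100 = 0.043.

0.043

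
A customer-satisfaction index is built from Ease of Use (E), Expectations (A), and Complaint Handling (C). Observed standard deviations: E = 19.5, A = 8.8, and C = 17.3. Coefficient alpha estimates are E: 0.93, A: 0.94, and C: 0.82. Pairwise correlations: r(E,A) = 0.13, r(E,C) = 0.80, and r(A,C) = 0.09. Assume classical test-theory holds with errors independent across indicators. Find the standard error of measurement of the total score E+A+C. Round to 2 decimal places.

Var(total) = 756.98 + 611.779 = 1368.76.
True-score variance = 671.844 + 611.779 = 1283.62, so reliability = 0.9378.
Error variance = 1368.76 − 1283.62 = 85.1361; SEM = √85.1361 = 9.23.

9.23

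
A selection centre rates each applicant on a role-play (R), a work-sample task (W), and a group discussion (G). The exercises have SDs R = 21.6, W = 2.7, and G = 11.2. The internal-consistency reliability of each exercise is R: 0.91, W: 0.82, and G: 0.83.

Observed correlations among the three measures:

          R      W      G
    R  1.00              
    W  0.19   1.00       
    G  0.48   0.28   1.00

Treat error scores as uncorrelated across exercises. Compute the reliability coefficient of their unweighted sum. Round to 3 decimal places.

0.926

Var(R+W+G) = 21.6² + 2.7² + 11.2² + 2·[21.6·2.7·0.19 + 21.6·11.2·0.48 + 2.7·11.2·0.28] = 599.29 + 271.339 = 870.629.
Under uncorrelated errors the observed covariances equal the true-score covariances, so only the own-variance terms attenuate.
True-score variance = [21.6²·0.91 + 2.7²·0.82 + 11.2²·0.83] + 271.339 = 534.663 + 271.339 = 806.002.
Reliability = 806.002 / 870.629 = 0.926.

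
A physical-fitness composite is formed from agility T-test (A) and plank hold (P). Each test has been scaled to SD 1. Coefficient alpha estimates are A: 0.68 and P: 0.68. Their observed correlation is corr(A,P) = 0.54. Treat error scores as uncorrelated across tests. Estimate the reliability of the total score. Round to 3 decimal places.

0.792

Var(A+P) = 2 + 2·[0.54] = 2 + 1.08 = 3.08.
With uncorrelated errors the cross-covariances are all true-score covariance, so they carry over unchanged; only the diagonal terms shrink to ρᵢσᵢ².
True-score variance = [0.68 + 0.68] + 1.08 = 1.36 + 1.08 = 2.44.
Reliability = 2.44 / 3.08 = 0.792.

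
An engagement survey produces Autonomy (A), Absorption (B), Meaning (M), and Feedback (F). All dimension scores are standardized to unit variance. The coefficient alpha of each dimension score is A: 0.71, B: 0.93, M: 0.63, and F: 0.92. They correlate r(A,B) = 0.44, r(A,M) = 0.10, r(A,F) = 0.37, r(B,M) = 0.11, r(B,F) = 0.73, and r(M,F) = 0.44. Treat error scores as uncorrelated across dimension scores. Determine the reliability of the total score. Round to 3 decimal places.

0.903

Var(A+B+M+F) = 4 + 2·[0.44 + 0.10 + 0.37 + 0.11 + 0.73 + 0.44] = 4 + 4.38 = 8.38.
With uncorrelated errors the cross-covariances are all true-score covariance, so they carry over unchanged; only the diagonal terms shrink to ρᵢσᵢ².
True-score variance = [0.71 + 0.93 + 0.63 + 0.92] + 4.38 = 3.19 + 4.38 = 7.57.
Reliability = 7.57 / 8.38 = 0.903.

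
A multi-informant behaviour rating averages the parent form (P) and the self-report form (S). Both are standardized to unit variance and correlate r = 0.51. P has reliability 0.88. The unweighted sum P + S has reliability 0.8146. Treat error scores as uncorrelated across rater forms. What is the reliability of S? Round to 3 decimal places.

0.560

Var(P+S) = 2 + 2·0.51 = 3.020.
True-score variance = ρ_P + ρ_S + 2·0.51, so 0.8146 = (0.88 + ρ_S + 1.02) / 3.020.
ρ_S = 0.8146·3.020 − 0.88 − 1.02 = 0.560.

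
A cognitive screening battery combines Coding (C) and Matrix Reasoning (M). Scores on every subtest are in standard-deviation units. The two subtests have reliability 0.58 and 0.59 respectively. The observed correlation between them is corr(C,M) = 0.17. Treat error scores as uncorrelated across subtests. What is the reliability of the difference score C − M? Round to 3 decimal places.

0.500

Var(C−M) = 1 + 1 − 2·0.17 = 2 − 0.34 = 1.66.
Under uncorrelated errors the observed covariances equal the true-score covariances, so only the own-variance terms attenuate.
True-score variance = [0.58 + 0.59] − 0.34 = 1.17 − 0.34 = 0.83.
Reliability = 0.83 / 1.66 = 0.500.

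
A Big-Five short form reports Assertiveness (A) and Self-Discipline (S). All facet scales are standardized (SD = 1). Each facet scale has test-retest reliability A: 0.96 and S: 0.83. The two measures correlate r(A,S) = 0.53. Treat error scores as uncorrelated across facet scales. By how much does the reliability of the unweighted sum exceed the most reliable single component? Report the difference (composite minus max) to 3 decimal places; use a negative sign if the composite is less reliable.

-0.029

Var(sum) = 2 + 1.06 = 3.06; true-score variance = 1.79 + 1.06 = 2.85; composite reliability = 0.9314.
Max component reliability = 0.9600.
Difference = 0.9314 − 0.9600 = -0.029.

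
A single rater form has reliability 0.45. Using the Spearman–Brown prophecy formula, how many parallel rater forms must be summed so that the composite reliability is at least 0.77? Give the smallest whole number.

k ≥ ρ*(1−ρ₁)/(ρ₁(1−ρ*)) = 0.77·0.55 / (0.45·0.23) = 4.092.
Smallest integer k = 5.

5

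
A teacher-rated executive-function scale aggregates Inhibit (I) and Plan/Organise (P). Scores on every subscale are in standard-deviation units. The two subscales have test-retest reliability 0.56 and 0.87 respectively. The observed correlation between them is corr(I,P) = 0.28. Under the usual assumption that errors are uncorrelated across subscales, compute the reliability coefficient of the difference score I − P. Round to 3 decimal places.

Var(I−P) = 1 + 1 − 2·0.28 = 2 − 0.56 = 1.44.
Because errors are independent across components, Cov(Tᵢ,Tⱼ) = Cov(Xᵢ,Xⱼ); the off-diagonal part of the true-score variance is the same as above.
True-score variance = [0.56 + 0.87] − 0.56 = 1.43 − 0.56 = 0.87.
Reliability = 0.87 / 1.44 = 0.604.

0.604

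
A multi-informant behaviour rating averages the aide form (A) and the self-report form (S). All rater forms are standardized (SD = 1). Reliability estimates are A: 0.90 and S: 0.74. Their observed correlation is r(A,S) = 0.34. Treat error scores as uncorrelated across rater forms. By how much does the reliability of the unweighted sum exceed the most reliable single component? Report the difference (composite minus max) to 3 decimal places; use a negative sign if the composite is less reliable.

Var(sum) = 2 + 0.68 = 2.68; true-score variance = 1.64 + 0.68 = 2.32; composite reliability = 0.8657.
Max component reliability = 0.9000.
Difference = 0.8657 − 0.9000 = -0.034.

-0.034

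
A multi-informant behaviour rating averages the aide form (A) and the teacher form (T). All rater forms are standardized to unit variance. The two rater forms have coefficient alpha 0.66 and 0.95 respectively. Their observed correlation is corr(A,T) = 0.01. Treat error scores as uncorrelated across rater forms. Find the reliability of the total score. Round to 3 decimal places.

0.807

Var(A+T) = 2 + 2·[0.01] = 2 + 0.02 = 2.02.
Because errors are independent across components, Cov(Tᵢ,Tⱼ) = Cov(Xᵢ,Xⱼ); the off-diagonal part of the true-score variance is the same as above.
True-score variance = [0.66 + 0.95] + 0.02 = 1.61 + 0.02 = 1.63.
Reliability = 1.63 / 2.02 = 0.807.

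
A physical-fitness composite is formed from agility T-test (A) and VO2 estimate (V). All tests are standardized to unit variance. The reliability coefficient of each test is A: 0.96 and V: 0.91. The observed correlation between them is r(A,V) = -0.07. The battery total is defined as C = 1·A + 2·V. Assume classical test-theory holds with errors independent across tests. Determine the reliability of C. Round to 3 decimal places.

Var(C) = 1 + 2² + 2·[2·(-0.07)] = 5 − 0.28 = 4.72.
Under uncorrelated errors the observed covariances equal the true-score covariances, so only the own-variance terms attenuate.
True-score variance = [0.96 + 2²·0.91] − 0.28 = 4.6 − 0.28 = 4.32.
Reliability = 4.32 / 4.72 = 0.915.

0.915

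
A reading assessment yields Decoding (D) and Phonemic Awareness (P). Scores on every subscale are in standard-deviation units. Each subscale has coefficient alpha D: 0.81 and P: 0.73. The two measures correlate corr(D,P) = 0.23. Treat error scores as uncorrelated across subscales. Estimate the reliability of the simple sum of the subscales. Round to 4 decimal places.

0.8130

Var(D+P) = 2 + 2·[0.23] = 2 + 0.46 = 2.46.
Under uncorrelated errors the observed covariances equal the true-score covariances, so only the own-variance terms attenuate.
True-score variance = [0.81 + 0.73] + 0.46 = 1.54 + 0.46 = 2.
Reliability = 2 / 2.46 = 0.8130.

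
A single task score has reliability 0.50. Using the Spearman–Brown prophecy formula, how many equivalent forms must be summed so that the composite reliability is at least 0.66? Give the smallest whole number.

2

k ≥ ρ*(1−ρ₁)/(ρ₁(1−ρ*)) = 0.66·0.50 / (0.50·0.34) = 1.941.
Smallest integer k = 2.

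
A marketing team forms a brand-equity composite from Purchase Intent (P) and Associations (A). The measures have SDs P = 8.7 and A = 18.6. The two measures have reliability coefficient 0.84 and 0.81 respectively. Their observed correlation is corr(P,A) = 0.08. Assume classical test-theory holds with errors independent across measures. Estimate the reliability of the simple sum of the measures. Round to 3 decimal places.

0.826

Var(P+A) = 8.7² + 18.6² + 2·[8.7·18.6·0.08] = 421.65 + 25.8912 = 447.541.
Under uncorrelated errors the observed covariances equal the true-score covariances, so only the own-variance terms attenuate.
True-score variance = [8.7²·0.84 + 18.6²·0.81] + 25.8912 = 343.807 + 25.8912 = 369.698.
Reliability = 369.698 / 447.541 = 0.826.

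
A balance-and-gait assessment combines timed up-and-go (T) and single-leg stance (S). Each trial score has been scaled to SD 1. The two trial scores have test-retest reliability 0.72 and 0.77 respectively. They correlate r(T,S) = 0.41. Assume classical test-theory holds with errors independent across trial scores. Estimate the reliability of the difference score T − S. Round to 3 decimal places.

Var(T−S) = 1 + 1 − 2·0.41 = 2 − 0.82 = 1.18.
Because errors are independent across components, Cov(Tᵢ,Tⱼ) = Cov(Xᵢ,Xⱼ); the off-diagonal part of the true-score variance is the same as above.
True-score variance = [0.72 + 0.77] − 0.82 = 1.49 − 0.82 = 0.67.
Reliability = 0.67 / 1.18 = 0.568.

0.568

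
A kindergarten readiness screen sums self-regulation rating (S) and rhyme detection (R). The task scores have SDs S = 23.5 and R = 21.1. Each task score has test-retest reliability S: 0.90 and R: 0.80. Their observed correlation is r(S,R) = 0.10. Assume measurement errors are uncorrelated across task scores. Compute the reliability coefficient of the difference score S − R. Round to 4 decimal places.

Var(S−R) = 23.5² + 21.1² − 2·23.5·21.1·0.10 = 997.46 − 99.17 = 898.29.
With uncorrelated errors the cross-covariances are all true-score covariance, so they carry over unchanged; only the diagonal terms shrink to ρᵢσᵢ².
True-score variance = [23.5²·0.90 + 21.1²·0.80] − 99.17 = 853.193 − 99.17 = 754.023.
Reliability = 754.023 / 898.29 = 0.8394.

0.8394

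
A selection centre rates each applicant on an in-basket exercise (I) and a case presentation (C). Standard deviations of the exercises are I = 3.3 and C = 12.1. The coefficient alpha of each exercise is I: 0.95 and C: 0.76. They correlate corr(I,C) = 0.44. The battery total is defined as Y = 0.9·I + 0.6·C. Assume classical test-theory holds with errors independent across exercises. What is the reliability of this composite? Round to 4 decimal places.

Var(Y) = 0.9²·3.3² + 0.6²·12.1² + 2·[0.54·3.3·12.1·0.44] = 61.5285 + 18.9747 = 80.5032.
With uncorrelated errors the cross-covariances are all true-score covariance, so they carry over unchanged; only the diagonal terms shrink to ρᵢσᵢ².
True-score variance = [0.9²·3.3²·0.95 + 0.6²·12.1²·0.76] + 18.9747 = 48.4376 + 18.9747 = 67.4124.
Reliability = 67.4124 / 80.5032 = 0.8374.

0.8374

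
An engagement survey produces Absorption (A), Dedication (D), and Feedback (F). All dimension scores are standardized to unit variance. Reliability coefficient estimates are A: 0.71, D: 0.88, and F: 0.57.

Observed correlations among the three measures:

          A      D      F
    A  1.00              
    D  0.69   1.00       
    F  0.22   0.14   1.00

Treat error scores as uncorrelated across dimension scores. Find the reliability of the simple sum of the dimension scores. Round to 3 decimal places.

Var(A+D+F) = 3 + 2·[0.69 + 0.22 + 0.14] = 3 + 2.1 = 5.1.
Because errors are independent across components, Cov(Tᵢ,Tⱼ) = Cov(Xᵢ,Xⱼ); the off-diagonal part of the true-score variance is the same as above.
True-score variance = [0.71 + 0.88 + 0.57] + 2.1 = 2.16 + 2.1 = 4.26.
Reliability = 4.26 / 5.1 = 0.835.

0.835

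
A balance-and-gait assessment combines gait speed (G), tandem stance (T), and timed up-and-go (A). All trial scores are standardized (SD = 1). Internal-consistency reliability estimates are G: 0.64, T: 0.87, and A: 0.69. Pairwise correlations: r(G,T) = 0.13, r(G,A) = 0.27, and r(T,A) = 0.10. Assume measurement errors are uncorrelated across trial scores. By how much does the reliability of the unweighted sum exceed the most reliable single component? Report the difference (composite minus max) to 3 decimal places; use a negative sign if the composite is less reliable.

Var(sum) = 3 + 1 = 4; true-score variance = 2.2 + 1 = 3.2; composite reliability = 0.8000.
Max component reliability = 0.8700.
Difference = 0.8000 − 0.8700 = -0.070.

-0.070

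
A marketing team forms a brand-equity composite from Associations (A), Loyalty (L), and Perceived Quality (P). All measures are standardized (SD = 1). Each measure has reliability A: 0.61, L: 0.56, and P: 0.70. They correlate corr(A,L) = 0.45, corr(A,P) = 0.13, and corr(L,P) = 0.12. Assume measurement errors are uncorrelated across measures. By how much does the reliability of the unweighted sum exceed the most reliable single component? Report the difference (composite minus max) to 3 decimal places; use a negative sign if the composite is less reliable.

Var(sum) = 3 + 1.4 = 4.4; true-score variance = 1.87 + 1.4 = 3.27; composite reliability = 0.7432.
Max component reliability = 0.7000.
Difference = 0.7432 − 0.7000 = 0.043.

0.043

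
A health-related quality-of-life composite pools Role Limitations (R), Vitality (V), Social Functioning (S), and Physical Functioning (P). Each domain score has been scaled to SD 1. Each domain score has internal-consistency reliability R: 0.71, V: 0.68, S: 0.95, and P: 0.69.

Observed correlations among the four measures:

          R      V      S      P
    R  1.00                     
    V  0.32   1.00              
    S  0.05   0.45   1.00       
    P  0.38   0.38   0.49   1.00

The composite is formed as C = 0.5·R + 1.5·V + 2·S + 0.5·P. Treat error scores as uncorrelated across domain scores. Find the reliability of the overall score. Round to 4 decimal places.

0.9091

Var(C) = 0.5² + 1.5² + 2² + 0.5² + 2·[0.75·0.32 + 0.05 + 0.25·0.38 + 3·0.45 + 0.75·0.38 + 0.49] = 6.75 + 5.02 = 11.77.
With uncorrelated errors the cross-covariances are all true-score covariance, so they carry over unchanged; only the diagonal terms shrink to ρᵢσᵢ².
True-score variance = [0.5²·0.71 + 1.5²·0.68 + 2²·0.95 + 0.5²·0.69] + 5.02 = 5.68 + 5.02 = 10.7.
Reliability = 10.7 / 11.77 = 0.9091.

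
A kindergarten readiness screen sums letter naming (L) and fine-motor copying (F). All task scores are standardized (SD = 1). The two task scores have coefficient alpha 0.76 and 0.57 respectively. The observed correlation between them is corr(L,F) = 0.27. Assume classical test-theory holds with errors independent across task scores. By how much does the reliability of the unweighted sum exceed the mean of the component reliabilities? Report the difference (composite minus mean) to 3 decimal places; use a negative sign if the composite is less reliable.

Var(sum) = 2 + 0.54 = 2.54; true-score variance = 1.33 + 0.54 = 1.87; composite reliability = 0.7362.
Mean component reliability = 0.6650.
Difference = 0.7362 − 0.6650 = 0.071.

0.071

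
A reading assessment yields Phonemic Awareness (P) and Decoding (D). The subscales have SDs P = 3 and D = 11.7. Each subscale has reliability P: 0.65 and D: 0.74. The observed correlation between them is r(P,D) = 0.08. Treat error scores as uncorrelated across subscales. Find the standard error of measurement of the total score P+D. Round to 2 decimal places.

Var(total) = 145.89 + 5.616 = 151.506.
True-score variance = 107.149 + 5.616 = 112.765, so reliability = 0.7443.
Error variance = 151.506 − 112.765 = 38.7414; SEM = √38.7414 = 6.22.

6.22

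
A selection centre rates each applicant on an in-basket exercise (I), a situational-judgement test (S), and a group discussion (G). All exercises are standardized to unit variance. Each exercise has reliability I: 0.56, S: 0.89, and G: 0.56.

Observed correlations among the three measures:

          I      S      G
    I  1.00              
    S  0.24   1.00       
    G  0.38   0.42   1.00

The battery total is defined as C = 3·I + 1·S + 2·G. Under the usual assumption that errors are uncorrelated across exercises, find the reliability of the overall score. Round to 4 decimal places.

0.7311

Var(C) = 3² + 1 + 2² + 2·[3·0.24 + 6·0.38 + 2·0.42] = 14 + 7.68 = 21.68.
Under uncorrelated errors the observed covariances equal the true-score covariances, so only the own-variance terms attenuate.
True-score variance = [3²·0.56 + 0.89 + 2²·0.56] + 7.68 = 8.17 + 7.68 = 15.85.
Reliability = 15.85 / 21.68 = 0.7311.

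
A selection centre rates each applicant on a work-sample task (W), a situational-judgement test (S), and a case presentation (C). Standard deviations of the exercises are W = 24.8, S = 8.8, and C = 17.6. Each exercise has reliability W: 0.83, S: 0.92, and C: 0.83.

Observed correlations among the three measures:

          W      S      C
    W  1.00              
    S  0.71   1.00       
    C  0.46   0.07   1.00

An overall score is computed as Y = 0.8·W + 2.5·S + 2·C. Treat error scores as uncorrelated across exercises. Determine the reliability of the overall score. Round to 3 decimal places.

0.909

Var(Y) = 0.8²·24.8² + 2.5²·8.8² + 2²·17.6² + 2·[2·24.8·8.8·0.71 + 1.6·24.8·17.6·0.46 + 5·8.8·17.6·0.07] = 2116.67 + 1370.72 = 3487.38.
Because errors are independent across components, Cov(Tᵢ,Tⱼ) = Cov(Xᵢ,Xⱼ); the off-diagonal part of the true-score variance is the same as above.
True-score variance = [0.8²·24.8²·0.83 + 2.5²·8.8²·0.92 + 2²·17.6²·0.83] + 1370.72 = 1800.39 + 1370.72 = 3171.11.
Reliability = 3171.11 / 3487.38 = 0.909.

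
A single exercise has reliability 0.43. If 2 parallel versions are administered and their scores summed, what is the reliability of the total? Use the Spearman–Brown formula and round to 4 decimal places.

ρ_k = kρ / (1 + (k−1)ρ) = 2·0.43 / (1 + 1·0.43) = 0.860 / 1.430 = 0.6014.

0.6014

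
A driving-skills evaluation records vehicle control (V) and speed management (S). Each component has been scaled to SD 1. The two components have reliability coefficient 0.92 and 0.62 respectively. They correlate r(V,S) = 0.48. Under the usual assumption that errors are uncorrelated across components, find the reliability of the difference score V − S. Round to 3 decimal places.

0.558

Var(V−S) = 1 + 1 − 2·0.48 = 2 − 0.96 = 1.04.
With uncorrelated errors the cross-covariances are all true-score covariance, so they carry over unchanged; only the diagonal terms shrink to ρᵢσᵢ².
True-score variance = [0.92 + 0.62] − 0.96 = 1.54 − 0.96 = 0.58.
Reliability = 0.58 / 1.04 = 0.558.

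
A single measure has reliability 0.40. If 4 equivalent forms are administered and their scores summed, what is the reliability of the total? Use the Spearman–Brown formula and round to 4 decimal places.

ρ_k = kρ / (1 + (k−1)ρ) = 4·0.40 / (1 + 3·0.40) = 1.600 / 2.200 = 0.7273.

0.7273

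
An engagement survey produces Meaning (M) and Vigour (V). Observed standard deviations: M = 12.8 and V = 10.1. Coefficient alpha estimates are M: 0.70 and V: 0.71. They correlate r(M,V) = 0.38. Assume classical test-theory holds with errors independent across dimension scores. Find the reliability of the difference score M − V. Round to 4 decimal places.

Var(M−V) = 12.8² + 10.1² − 2·12.8·10.1·0.38 = 265.85 − 98.2528 = 167.597.
Because errors are independent across components, Cov(Tᵢ,Tⱼ) = Cov(Xᵢ,Xⱼ); the off-diagonal part of the true-score variance is the same as above.
True-score variance = [12.8²·0.70 + 10.1²·0.71] − 98.2528 = 187.115 − 98.2528 = 88.8623.
Reliability = 88.8623 / 167.597 = 0.5302.

0.5302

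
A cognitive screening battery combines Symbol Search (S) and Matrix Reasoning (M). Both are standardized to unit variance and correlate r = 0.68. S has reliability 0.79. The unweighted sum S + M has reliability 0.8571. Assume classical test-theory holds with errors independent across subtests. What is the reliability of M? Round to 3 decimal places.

Var(S+M) = 2 + 2·0.68 = 3.360.
True-score variance = ρ_S + ρ_M + 2·0.68, so 0.8571 = (0.79 + ρ_M + 1.36) / 3.360.
ρ_M = 0.8571·3.360 − 0.79 − 1.36 = 0.730.

0.730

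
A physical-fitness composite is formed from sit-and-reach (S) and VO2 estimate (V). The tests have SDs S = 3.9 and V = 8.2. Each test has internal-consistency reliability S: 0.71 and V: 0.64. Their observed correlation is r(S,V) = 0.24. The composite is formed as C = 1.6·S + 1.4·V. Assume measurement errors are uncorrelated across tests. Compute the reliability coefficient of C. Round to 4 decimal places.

Var(C) = 1.6²·3.9² + 1.4²·8.2² + 2·[2.24·3.9·8.2·0.24] = 170.728 + 34.3849 = 205.113.
Under uncorrelated errors the observed covariances equal the true-score covariances, so only the own-variance terms attenuate.
True-score variance = [1.6²·3.9²·0.71 + 1.4²·8.2²·0.64] + 34.3849 = 111.992 + 34.3849 = 146.376.
Reliability = 146.376 / 205.113 = 0.7136.

0.7136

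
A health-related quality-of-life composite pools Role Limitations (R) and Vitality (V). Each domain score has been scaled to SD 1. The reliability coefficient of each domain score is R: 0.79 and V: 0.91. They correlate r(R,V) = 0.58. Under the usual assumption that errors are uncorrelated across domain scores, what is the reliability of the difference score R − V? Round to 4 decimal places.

0.6429

Var(R−V) = 1 + 1 − 2·0.58 = 2 − 1.16 = 0.84.
Under uncorrelated errors the observed covariances equal the true-score covariances, so only the own-variance terms attenuate.
True-score variance = [0.79 + 0.91] − 1.16 = 1.7 − 1.16 = 0.54.
Reliability = 0.54 / 0.84 = 0.6429.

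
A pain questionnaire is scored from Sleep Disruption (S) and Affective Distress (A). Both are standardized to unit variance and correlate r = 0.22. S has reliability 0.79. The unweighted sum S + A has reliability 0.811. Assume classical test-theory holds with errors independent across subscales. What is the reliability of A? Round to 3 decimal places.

Var(S+A) = 2 + 2·0.22 = 2.440.
True-score variance = ρ_S + ρ_A + 2·0.22, so 0.811 = (0.79 + ρ_A + 0.44) / 2.440.
ρ_A = 0.811·2.440 − 0.79 − 0.44 = 0.749.

0.749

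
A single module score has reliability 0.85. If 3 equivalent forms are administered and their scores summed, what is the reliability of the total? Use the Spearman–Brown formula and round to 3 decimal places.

0.944

ρ_k = kρ / (1 + (k−1)ρ) = 3·0.85 / (1 + 2·0.85) = 2.550 / 2.700 = 0.944.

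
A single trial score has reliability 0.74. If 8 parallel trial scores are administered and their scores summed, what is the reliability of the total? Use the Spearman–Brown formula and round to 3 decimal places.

0.958

ρ_k = kρ / (1 + (k−1)ρ) = 8·0.74 / (1 + 7·0.74) = 5.920 / 6.180 = 0.958.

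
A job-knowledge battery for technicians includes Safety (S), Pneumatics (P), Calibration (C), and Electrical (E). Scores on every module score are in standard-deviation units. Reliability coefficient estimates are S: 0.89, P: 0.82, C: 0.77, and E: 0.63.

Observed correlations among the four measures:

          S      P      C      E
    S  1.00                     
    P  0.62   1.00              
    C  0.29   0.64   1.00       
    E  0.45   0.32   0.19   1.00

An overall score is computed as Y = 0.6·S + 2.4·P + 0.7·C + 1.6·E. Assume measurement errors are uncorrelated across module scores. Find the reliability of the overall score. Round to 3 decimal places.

0.875

Var(Y) = 0.6² + 2.4² + 0.7² + 1.6² + 2·[1.44·0.62 + 0.42·0.29 + 0.96·0.45 + 1.68·0.64 + 3.84·0.32 + 1.12·0.19] = 9.17 + 7.9268 = 17.0968.
With uncorrelated errors the cross-covariances are all true-score covariance, so they carry over unchanged; only the diagonal terms shrink to ρᵢσᵢ².
True-score variance = [0.6²·0.89 + 2.4²·0.82 + 0.7²·0.77 + 1.6²·0.63] + 7.9268 = 7.0337 + 7.9268 = 14.9605.
Reliability = 14.9605 / 17.0968 = 0.875.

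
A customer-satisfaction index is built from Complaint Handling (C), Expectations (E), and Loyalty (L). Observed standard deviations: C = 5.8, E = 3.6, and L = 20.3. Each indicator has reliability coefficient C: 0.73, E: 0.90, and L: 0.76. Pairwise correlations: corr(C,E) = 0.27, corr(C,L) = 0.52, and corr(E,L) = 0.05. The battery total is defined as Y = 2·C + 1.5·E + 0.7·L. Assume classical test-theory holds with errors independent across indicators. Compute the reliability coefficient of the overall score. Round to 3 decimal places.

Var(Y) = 2²·5.8² + 1.5²·3.6² + 0.7²·20.3² + 2·[3·5.8·3.6·0.27 + 1.4·5.8·20.3·0.52 + 1.05·3.6·20.3·0.05] = 365.644 + 212.928 = 578.573.
Under uncorrelated errors the observed covariances equal the true-score covariances, so only the own-variance terms attenuate.
True-score variance = [2²·5.8²·0.73 + 1.5²·3.6²·0.90 + 0.7²·20.3²·0.76] + 212.928 = 277.935 + 212.928 = 490.864.
Reliability = 490.864 / 578.573 = 0.848.

0.848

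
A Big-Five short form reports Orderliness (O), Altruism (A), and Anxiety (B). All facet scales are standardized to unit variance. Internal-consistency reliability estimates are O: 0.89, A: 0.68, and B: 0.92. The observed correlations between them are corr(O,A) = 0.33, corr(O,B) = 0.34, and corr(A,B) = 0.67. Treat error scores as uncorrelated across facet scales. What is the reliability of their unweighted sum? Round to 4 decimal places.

0.9102

Var(O+A+B) = 3 + 2·[0.33 + 0.34 + 0.67] = 3 + 2.68 = 5.68.
Under uncorrelated errors the observed covariances equal the true-score covariances, so only the own-variance terms attenuate.
True-score variance = [0.89 + 0.68 + 0.92] + 2.68 = 2.49 + 2.68 = 5.17.
Reliability = 5.17 / 5.68 = 0.9102.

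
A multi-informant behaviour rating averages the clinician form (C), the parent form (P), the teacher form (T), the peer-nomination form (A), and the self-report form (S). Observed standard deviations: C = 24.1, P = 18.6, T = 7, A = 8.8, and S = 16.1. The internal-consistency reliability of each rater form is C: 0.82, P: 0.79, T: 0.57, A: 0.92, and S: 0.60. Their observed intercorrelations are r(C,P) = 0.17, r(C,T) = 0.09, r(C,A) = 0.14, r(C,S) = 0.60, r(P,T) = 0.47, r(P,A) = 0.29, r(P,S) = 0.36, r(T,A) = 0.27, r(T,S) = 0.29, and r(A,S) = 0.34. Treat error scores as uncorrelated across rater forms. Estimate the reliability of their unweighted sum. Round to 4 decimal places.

0.8836

Var(C+P+T+A+S) = 24.1² + 18.6² + 7² + 8.8² + 16.1² + 2·[24.1·18.6·0.17 + 24.1·7·0.09 + 24.1·8.8·0.14 + 24.1·16.1·0.60 + 18.6·7·0.47 + 18.6·8.8·0.29 + 18.6·16.1·0.36 + 7·8.8·0.27 + 7·16.1·0.29 + 8.8·16.1·0.34] = 1312.42 + 1335.67 = 2648.09.
With uncorrelated errors the cross-covariances are all true-score covariance, so they carry over unchanged; only the diagonal terms shrink to ρᵢσᵢ².
True-score variance = [24.1²·0.82 + 18.6²·0.79 + 7²·0.57 + 8.8²·0.92 + 16.1²·0.60] + 1335.67 = 1004.27 + 1335.67 = 2339.95.
Reliability = 2339.95 / 2648.09 = 0.8836.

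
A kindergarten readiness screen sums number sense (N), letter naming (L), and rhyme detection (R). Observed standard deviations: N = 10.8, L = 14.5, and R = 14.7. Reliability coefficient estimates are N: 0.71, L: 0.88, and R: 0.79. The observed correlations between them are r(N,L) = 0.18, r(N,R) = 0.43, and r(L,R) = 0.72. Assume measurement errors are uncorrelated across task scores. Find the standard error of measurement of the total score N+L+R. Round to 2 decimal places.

10.22

Var(total) = 542.98 + 499.846 = 1042.83.
True-score variance = 438.546 + 499.846 = 938.391, so reliability = 0.8999.
Error variance = 1042.83 − 938.391 = 104.435; SEM = √104.435 = 10.22.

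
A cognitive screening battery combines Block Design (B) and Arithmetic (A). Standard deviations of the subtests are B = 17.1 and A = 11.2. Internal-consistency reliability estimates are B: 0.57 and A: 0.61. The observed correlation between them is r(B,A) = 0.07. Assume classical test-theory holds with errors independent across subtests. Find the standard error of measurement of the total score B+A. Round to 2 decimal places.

Var(total) = 417.85 + 26.8128 = 444.663.
True-score variance = 243.192 + 26.8128 = 270.005, so reliability = 0.6072.
Error variance = 444.663 − 270.005 = 174.658; SEM = √174.658 = 13.22.

13.22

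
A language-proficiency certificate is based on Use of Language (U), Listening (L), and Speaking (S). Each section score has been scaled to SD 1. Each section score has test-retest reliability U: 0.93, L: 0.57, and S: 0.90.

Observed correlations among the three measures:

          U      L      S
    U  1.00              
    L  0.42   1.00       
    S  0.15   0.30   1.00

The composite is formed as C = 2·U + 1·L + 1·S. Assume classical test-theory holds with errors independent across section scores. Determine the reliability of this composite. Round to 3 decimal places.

Var(C) = 2² + 1 + 1 + 2·[2·0.42 + 2·0.15 + 0.30] = 6 + 2.88 = 8.88.
Because errors are independent across components, Cov(Tᵢ,Tⱼ) = Cov(Xᵢ,Xⱼ); the off-diagonal part of the true-score variance is the same as above.
True-score variance = [2²·0.93 + 0.57 + 0.90] + 2.88 = 5.19 + 2.88 = 8.07.
Reliability = 8.07 / 8.88 = 0.909.

0.909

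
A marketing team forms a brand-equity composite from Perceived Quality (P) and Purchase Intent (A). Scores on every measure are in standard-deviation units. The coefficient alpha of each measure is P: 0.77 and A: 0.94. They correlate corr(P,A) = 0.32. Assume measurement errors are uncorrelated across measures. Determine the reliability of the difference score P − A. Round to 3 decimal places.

0.787

Var(P−A) = 1 + 1 − 2·0.32 = 2 − 0.64 = 1.36.
With uncorrelated errors the cross-covariances are all true-score covariance, so they carry over unchanged; only the diagonal terms shrink to ρᵢσᵢ².
True-score variance = [0.77 + 0.94] − 0.64 = 1.71 − 0.64 = 1.07.
Reliability = 1.07 / 1.36 = 0.787.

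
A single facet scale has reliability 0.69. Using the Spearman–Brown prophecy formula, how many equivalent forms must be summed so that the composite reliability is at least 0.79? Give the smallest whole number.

k ≥ ρ*(1−ρ₁)/(ρ₁(1−ρ*)) = 0.79·0.31 / (0.69·0.21) = 1.690.
Smallest integer k = 2.

2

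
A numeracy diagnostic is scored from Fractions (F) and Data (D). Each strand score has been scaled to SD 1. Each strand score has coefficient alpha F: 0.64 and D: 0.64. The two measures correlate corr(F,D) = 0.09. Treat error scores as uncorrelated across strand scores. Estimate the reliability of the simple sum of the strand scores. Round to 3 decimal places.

0.670

Var(F+D) = 2 + 2·[0.09] = 2 + 0.18 = 2.18.
Because errors are independent across components, Cov(Tᵢ,Tⱼ) = Cov(Xᵢ,Xⱼ); the off-diagonal part of the true-score variance is the same as above.
True-score variance = [0.64 + 0.64] + 0.18 = 1.28 + 0.18 = 1.46.
Reliability = 1.46 / 2.18 = 0.670.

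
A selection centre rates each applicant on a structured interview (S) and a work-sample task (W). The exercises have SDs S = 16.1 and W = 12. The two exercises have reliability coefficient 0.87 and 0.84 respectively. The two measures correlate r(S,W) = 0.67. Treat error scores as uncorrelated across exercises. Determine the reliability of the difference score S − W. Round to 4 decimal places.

0.6069

Var(S−W) = 16.1² + 12² − 2·16.1·12·0.67 = 403.21 − 258.888 = 144.322.
With uncorrelated errors the cross-covariances are all true-score covariance, so they carry over unchanged; only the diagonal terms shrink to ρᵢσᵢ².
True-score variance = [16.1²·0.87 + 12²·0.84] − 258.888 = 346.473 − 258.888 = 87.5847.
Reliability = 87.5847 / 144.322 = 0.6069.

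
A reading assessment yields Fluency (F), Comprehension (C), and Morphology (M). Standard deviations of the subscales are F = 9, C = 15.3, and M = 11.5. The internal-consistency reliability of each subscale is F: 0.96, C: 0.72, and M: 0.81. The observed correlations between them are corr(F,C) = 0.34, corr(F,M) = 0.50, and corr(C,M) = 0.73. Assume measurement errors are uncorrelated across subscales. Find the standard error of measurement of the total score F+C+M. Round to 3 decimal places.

9.691

Var(total) = 447.34 + 454.023 = 901.363.
True-score variance = 353.427 + 454.023 = 807.45, so reliability = 0.8958.
Error variance = 901.363 − 807.45 = 93.9127; SEM = √93.9127 = 9.691.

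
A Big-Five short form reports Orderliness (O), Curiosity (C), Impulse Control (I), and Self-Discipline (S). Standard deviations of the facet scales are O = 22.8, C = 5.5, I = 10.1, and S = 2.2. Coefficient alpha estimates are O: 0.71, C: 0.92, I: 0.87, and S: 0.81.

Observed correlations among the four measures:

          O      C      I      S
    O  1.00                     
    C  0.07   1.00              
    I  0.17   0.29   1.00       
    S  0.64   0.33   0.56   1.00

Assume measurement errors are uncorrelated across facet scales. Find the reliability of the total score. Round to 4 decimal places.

0.8103

Var(O+C+I+S) = 22.8² + 5.5² + 10.1² + 2.2² + 2·[22.8·5.5·0.07 + 22.8·10.1·0.17 + 22.8·2.2·0.64 + 5.5·10.1·0.29 + 5.5·2.2·0.33 + 10.1·2.2·0.56] = 656.94 + 225.147 = 882.087.
Under uncorrelated errors the observed covariances equal the true-score covariances, so only the own-variance terms attenuate.
True-score variance = [22.8²·0.71 + 5.5²·0.92 + 10.1²·0.87 + 2.2²·0.81] + 225.147 = 489.586 + 225.147 = 714.733.
Reliability = 714.733 / 882.087 = 0.8103.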